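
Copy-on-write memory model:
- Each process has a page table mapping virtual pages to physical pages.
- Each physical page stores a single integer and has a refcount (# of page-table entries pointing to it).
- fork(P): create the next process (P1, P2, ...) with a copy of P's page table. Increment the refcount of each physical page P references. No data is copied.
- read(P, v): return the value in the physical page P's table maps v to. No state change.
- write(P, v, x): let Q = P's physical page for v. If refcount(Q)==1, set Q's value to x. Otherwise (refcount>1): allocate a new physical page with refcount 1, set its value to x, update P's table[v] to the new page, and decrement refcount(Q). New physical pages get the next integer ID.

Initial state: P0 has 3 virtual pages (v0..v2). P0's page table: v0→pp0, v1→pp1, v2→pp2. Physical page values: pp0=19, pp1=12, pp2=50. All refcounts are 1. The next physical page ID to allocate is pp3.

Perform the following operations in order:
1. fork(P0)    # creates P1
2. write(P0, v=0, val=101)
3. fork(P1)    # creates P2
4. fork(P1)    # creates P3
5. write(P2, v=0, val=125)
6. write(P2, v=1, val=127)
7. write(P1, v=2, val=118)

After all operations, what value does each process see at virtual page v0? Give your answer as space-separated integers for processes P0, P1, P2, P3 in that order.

Answer: 101 19 125 19

Derivation:
Op 1: fork(P0) -> P1. 3 ppages; refcounts: pp0:2 pp1:2 pp2:2
Op 2: write(P0, v0, 101). refcount(pp0)=2>1 -> COPY to pp3. 4 ppages; refcounts: pp0:1 pp1:2 pp2:2 pp3:1
Op 3: fork(P1) -> P2. 4 ppages; refcounts: pp0:2 pp1:3 pp2:3 pp3:1
Op 4: fork(P1) -> P3. 4 ppages; refcounts: pp0:3 pp1:4 pp2:4 pp3:1
Op 5: write(P2, v0, 125). refcount(pp0)=3>1 -> COPY to pp4. 5 ppages; refcounts: pp0:2 pp1:4 pp2:4 pp3:1 pp4:1
Op 6: write(P2, v1, 127). refcount(pp1)=4>1 -> COPY to pp5. 6 ppages; refcounts: pp0:2 pp1:3 pp2:4 pp3:1 pp4:1 pp5:1
Op 7: write(P1, v2, 118). refcount(pp2)=4>1 -> COPY to pp6. 7 ppages; refcounts: pp0:2 pp1:3 pp2:3 pp3:1 pp4:1 pp5:1 pp6:1
P0: v0 -> pp3 = 101
P1: v0 -> pp0 = 19
P2: v0 -> pp4 = 125
P3: v0 -> pp0 = 19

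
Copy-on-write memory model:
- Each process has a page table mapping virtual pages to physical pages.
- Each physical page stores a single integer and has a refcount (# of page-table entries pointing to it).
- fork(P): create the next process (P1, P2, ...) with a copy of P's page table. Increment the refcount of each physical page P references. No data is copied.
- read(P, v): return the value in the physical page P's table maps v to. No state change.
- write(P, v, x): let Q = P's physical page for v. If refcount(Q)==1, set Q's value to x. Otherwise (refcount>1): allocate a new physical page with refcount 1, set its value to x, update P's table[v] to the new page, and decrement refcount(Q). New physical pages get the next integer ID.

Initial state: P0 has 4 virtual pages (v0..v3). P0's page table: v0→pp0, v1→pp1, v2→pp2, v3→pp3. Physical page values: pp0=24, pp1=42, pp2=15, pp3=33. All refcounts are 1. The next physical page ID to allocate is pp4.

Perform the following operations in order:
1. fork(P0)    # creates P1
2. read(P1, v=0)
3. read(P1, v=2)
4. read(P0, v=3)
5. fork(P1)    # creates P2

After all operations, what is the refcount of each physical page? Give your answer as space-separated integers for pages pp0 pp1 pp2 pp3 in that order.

Op 1: fork(P0) -> P1. 4 ppages; refcounts: pp0:2 pp1:2 pp2:2 pp3:2
Op 2: read(P1, v0) -> 24. No state change.
Op 3: read(P1, v2) -> 15. No state change.
Op 4: read(P0, v3) -> 33. No state change.
Op 5: fork(P1) -> P2. 4 ppages; refcounts: pp0:3 pp1:3 pp2:3 pp3:3

Answer: 3 3 3 3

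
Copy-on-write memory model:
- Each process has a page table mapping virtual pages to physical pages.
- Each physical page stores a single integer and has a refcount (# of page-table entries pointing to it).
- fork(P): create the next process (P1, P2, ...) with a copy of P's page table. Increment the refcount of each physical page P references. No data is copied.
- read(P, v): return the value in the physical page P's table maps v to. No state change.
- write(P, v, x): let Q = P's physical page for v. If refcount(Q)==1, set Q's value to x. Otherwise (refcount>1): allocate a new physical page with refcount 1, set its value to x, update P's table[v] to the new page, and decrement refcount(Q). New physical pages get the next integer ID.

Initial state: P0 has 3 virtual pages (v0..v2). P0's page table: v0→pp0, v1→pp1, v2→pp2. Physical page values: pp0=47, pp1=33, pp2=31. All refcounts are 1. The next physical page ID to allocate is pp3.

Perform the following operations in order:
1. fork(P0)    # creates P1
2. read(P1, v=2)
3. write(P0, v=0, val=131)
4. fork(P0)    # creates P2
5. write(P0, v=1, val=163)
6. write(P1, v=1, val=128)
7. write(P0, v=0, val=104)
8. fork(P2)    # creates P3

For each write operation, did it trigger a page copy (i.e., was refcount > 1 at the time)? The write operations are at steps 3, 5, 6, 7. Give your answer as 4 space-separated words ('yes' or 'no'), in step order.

Op 1: fork(P0) -> P1. 3 ppages; refcounts: pp0:2 pp1:2 pp2:2
Op 2: read(P1, v2) -> 31. No state change.
Op 3: write(P0, v0, 131). refcount(pp0)=2>1 -> COPY to pp3. 4 ppages; refcounts: pp0:1 pp1:2 pp2:2 pp3:1
Op 4: fork(P0) -> P2. 4 ppages; refcounts: pp0:1 pp1:3 pp2:3 pp3:2
Op 5: write(P0, v1, 163). refcount(pp1)=3>1 -> COPY to pp4. 5 ppages; refcounts: pp0:1 pp1:2 pp2:3 pp3:2 pp4:1
Op 6: write(P1, v1, 128). refcount(pp1)=2>1 -> COPY to pp5. 6 ppages; refcounts: pp0:1 pp1:1 pp2:3 pp3:2 pp4:1 pp5:1
Op 7: write(P0, v0, 104). refcount(pp3)=2>1 -> COPY to pp6. 7 ppages; refcounts: pp0:1 pp1:1 pp2:3 pp3:1 pp4:1 pp5:1 pp6:1
Op 8: fork(P2) -> P3. 7 ppages; refcounts: pp0:1 pp1:2 pp2:4 pp3:2 pp4:1 pp5:1 pp6:1

yes yes yes yes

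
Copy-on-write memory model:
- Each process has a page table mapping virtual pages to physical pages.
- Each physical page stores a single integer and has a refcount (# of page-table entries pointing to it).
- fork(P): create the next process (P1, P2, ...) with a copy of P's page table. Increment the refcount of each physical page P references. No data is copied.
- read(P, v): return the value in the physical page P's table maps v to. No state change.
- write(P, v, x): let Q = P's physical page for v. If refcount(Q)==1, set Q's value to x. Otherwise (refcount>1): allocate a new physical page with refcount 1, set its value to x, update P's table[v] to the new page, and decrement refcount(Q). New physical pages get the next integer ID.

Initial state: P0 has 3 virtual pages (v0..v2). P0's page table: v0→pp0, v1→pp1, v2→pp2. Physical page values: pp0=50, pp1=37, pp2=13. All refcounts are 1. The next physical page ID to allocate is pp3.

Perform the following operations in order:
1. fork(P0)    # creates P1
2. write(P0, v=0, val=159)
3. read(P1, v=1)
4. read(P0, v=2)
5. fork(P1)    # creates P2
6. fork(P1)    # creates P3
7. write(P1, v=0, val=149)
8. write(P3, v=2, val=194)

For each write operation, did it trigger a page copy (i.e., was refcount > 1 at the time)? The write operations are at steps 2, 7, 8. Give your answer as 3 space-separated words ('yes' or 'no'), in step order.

Op 1: fork(P0) -> P1. 3 ppages; refcounts: pp0:2 pp1:2 pp2:2
Op 2: write(P0, v0, 159). refcount(pp0)=2>1 -> COPY to pp3. 4 ppages; refcounts: pp0:1 pp1:2 pp2:2 pp3:1
Op 3: read(P1, v1) -> 37. No state change.
Op 4: read(P0, v2) -> 13. No state change.
Op 5: fork(P1) -> P2. 4 ppages; refcounts: pp0:2 pp1:3 pp2:3 pp3:1
Op 6: fork(P1) -> P3. 4 ppages; refcounts: pp0:3 pp1:4 pp2:4 pp3:1
Op 7: write(P1, v0, 149). refcount(pp0)=3>1 -> COPY to pp4. 5 ppages; refcounts: pp0:2 pp1:4 pp2:4 pp3:1 pp4:1
Op 8: write(P3, v2, 194). refcount(pp2)=4>1 -> COPY to pp5. 6 ppages; refcounts: pp0:2 pp1:4 pp2:3 pp3:1 pp4:1 pp5:1

yes yes yes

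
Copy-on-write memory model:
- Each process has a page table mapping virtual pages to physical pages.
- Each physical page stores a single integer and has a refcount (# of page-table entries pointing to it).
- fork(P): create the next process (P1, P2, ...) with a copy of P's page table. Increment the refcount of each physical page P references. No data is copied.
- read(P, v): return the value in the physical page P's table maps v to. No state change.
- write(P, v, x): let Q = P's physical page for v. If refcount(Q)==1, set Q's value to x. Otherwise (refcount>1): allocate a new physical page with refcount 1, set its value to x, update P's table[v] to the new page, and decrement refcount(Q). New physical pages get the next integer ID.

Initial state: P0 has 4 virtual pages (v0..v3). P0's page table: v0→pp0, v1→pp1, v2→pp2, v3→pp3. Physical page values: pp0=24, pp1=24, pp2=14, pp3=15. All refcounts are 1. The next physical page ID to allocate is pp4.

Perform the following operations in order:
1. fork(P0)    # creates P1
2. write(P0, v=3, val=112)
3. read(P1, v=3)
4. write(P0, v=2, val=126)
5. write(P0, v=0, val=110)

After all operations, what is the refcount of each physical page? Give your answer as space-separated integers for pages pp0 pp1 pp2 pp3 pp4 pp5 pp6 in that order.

Answer: 1 2 1 1 1 1 1

Derivation:
Op 1: fork(P0) -> P1. 4 ppages; refcounts: pp0:2 pp1:2 pp2:2 pp3:2
Op 2: write(P0, v3, 112). refcount(pp3)=2>1 -> COPY to pp4. 5 ppages; refcounts: pp0:2 pp1:2 pp2:2 pp3:1 pp4:1
Op 3: read(P1, v3) -> 15. No state change.
Op 4: write(P0, v2, 126). refcount(pp2)=2>1 -> COPY to pp5. 6 ppages; refcounts: pp0:2 pp1:2 pp2:1 pp3:1 pp4:1 pp5:1
Op 5: write(P0, v0, 110). refcount(pp0)=2>1 -> COPY to pp6. 7 ppages; refcounts: pp0:1 pp1:2 pp2:1 pp3:1 pp4:1 pp5:1 pp6:1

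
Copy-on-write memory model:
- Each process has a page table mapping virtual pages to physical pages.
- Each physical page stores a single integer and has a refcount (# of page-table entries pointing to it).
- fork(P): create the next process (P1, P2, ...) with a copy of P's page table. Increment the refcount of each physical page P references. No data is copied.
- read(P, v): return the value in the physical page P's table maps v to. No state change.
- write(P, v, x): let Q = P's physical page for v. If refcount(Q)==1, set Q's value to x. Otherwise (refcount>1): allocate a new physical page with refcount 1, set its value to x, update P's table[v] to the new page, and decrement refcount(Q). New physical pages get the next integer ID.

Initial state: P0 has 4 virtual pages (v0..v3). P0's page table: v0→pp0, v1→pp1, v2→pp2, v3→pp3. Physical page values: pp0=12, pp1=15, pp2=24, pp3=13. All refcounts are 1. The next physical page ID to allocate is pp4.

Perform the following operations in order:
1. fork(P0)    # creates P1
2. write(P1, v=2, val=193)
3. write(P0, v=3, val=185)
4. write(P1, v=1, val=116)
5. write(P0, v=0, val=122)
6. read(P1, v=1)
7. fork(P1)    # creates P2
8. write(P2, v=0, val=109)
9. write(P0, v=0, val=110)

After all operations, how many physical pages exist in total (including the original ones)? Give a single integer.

Op 1: fork(P0) -> P1. 4 ppages; refcounts: pp0:2 pp1:2 pp2:2 pp3:2
Op 2: write(P1, v2, 193). refcount(pp2)=2>1 -> COPY to pp4. 5 ppages; refcounts: pp0:2 pp1:2 pp2:1 pp3:2 pp4:1
Op 3: write(P0, v3, 185). refcount(pp3)=2>1 -> COPY to pp5. 6 ppages; refcounts: pp0:2 pp1:2 pp2:1 pp3:1 pp4:1 pp5:1
Op 4: write(P1, v1, 116). refcount(pp1)=2>1 -> COPY to pp6. 7 ppages; refcounts: pp0:2 pp1:1 pp2:1 pp3:1 pp4:1 pp5:1 pp6:1
Op 5: write(P0, v0, 122). refcount(pp0)=2>1 -> COPY to pp7. 8 ppages; refcounts: pp0:1 pp1:1 pp2:1 pp3:1 pp4:1 pp5:1 pp6:1 pp7:1
Op 6: read(P1, v1) -> 116. No state change.
Op 7: fork(P1) -> P2. 8 ppages; refcounts: pp0:2 pp1:1 pp2:1 pp3:2 pp4:2 pp5:1 pp6:2 pp7:1
Op 8: write(P2, v0, 109). refcount(pp0)=2>1 -> COPY to pp8. 9 ppages; refcounts: pp0:1 pp1:1 pp2:1 pp3:2 pp4:2 pp5:1 pp6:2 pp7:1 pp8:1
Op 9: write(P0, v0, 110). refcount(pp7)=1 -> write in place. 9 ppages; refcounts: pp0:1 pp1:1 pp2:1 pp3:2 pp4:2 pp5:1 pp6:2 pp7:1 pp8:1

Answer: 9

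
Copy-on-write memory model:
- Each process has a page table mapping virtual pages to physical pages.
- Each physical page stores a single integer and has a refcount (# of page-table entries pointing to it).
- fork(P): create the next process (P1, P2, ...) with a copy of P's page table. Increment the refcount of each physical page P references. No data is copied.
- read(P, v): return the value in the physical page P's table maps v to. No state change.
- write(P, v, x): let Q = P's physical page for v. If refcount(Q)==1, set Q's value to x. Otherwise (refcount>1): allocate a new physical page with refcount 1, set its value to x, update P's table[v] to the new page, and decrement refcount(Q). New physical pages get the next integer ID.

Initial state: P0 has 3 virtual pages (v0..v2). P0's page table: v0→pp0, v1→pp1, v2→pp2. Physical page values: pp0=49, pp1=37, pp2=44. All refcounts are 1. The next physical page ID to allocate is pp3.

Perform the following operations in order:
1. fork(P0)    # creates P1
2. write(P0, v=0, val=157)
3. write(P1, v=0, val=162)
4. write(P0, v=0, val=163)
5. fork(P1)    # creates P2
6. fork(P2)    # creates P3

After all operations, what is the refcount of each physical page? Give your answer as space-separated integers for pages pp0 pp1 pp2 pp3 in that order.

Op 1: fork(P0) -> P1. 3 ppages; refcounts: pp0:2 pp1:2 pp2:2
Op 2: write(P0, v0, 157). refcount(pp0)=2>1 -> COPY to pp3. 4 ppages; refcounts: pp0:1 pp1:2 pp2:2 pp3:1
Op 3: write(P1, v0, 162). refcount(pp0)=1 -> write in place. 4 ppages; refcounts: pp0:1 pp1:2 pp2:2 pp3:1
Op 4: write(P0, v0, 163). refcount(pp3)=1 -> write in place. 4 ppages; refcounts: pp0:1 pp1:2 pp2:2 pp3:1
Op 5: fork(P1) -> P2. 4 ppages; refcounts: pp0:2 pp1:3 pp2:3 pp3:1
Op 6: fork(P2) -> P3. 4 ppages; refcounts: pp0:3 pp1:4 pp2:4 pp3:1

Answer: 3 4 4 1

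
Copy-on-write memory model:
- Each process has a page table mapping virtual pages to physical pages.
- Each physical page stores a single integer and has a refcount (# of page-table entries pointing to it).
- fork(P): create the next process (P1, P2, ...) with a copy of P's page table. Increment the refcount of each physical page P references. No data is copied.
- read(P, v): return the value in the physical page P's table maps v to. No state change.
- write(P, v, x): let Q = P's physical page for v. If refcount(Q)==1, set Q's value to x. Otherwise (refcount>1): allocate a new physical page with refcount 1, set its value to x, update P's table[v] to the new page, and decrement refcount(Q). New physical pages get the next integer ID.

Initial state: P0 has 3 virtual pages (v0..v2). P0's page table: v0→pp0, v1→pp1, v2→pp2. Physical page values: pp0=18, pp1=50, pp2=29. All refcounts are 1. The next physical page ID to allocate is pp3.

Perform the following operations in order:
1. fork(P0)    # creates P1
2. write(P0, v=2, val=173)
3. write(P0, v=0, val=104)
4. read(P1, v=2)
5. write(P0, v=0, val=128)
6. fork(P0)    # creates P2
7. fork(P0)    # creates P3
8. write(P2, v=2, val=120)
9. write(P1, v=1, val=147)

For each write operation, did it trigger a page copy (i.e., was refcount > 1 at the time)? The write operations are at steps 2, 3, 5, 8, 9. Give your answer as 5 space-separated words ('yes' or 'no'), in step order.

Op 1: fork(P0) -> P1. 3 ppages; refcounts: pp0:2 pp1:2 pp2:2
Op 2: write(P0, v2, 173). refcount(pp2)=2>1 -> COPY to pp3. 4 ppages; refcounts: pp0:2 pp1:2 pp2:1 pp3:1
Op 3: write(P0, v0, 104). refcount(pp0)=2>1 -> COPY to pp4. 5 ppages; refcounts: pp0:1 pp1:2 pp2:1 pp3:1 pp4:1
Op 4: read(P1, v2) -> 29. No state change.
Op 5: write(P0, v0, 128). refcount(pp4)=1 -> write in place. 5 ppages; refcounts: pp0:1 pp1:2 pp2:1 pp3:1 pp4:1
Op 6: fork(P0) -> P2. 5 ppages; refcounts: pp0:1 pp1:3 pp2:1 pp3:2 pp4:2
Op 7: fork(P0) -> P3. 5 ppages; refcounts: pp0:1 pp1:4 pp2:1 pp3:3 pp4:3
Op 8: write(P2, v2, 120). refcount(pp3)=3>1 -> COPY to pp5. 6 ppages; refcounts: pp0:1 pp1:4 pp2:1 pp3:2 pp4:3 pp5:1
Op 9: write(P1, v1, 147). refcount(pp1)=4>1 -> COPY to pp6. 7 ppages; refcounts: pp0:1 pp1:3 pp2:1 pp3:2 pp4:3 pp5:1 pp6:1

yes yes no yes yes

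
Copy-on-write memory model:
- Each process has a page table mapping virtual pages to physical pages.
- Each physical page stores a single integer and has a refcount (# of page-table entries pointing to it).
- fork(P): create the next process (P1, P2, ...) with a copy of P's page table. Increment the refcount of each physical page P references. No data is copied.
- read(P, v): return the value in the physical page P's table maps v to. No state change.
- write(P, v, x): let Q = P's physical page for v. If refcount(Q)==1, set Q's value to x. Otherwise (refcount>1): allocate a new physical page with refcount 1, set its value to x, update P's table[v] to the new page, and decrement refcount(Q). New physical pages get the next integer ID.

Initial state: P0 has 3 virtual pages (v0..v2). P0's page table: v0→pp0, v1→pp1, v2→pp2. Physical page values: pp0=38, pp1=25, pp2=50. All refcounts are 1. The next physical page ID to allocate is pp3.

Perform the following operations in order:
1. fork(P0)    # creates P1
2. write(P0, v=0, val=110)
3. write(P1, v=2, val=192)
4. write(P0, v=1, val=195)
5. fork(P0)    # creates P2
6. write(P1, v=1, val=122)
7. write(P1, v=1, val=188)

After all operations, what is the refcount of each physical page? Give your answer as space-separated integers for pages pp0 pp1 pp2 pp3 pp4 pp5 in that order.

Answer: 1 1 2 2 1 2

Derivation:
Op 1: fork(P0) -> P1. 3 ppages; refcounts: pp0:2 pp1:2 pp2:2
Op 2: write(P0, v0, 110). refcount(pp0)=2>1 -> COPY to pp3. 4 ppages; refcounts: pp0:1 pp1:2 pp2:2 pp3:1
Op 3: write(P1, v2, 192). refcount(pp2)=2>1 -> COPY to pp4. 5 ppages; refcounts: pp0:1 pp1:2 pp2:1 pp3:1 pp4:1
Op 4: write(P0, v1, 195). refcount(pp1)=2>1 -> COPY to pp5. 6 ppages; refcounts: pp0:1 pp1:1 pp2:1 pp3:1 pp4:1 pp5:1
Op 5: fork(P0) -> P2. 6 ppages; refcounts: pp0:1 pp1:1 pp2:2 pp3:2 pp4:1 pp5:2
Op 6: write(P1, v1, 122). refcount(pp1)=1 -> write in place. 6 ppages; refcounts: pp0:1 pp1:1 pp2:2 pp3:2 pp4:1 pp5:2
Op 7: write(P1, v1, 188). refcount(pp1)=1 -> write in place. 6 ppages; refcounts: pp0:1 pp1:1 pp2:2 pp3:2 pp4:1 pp5:2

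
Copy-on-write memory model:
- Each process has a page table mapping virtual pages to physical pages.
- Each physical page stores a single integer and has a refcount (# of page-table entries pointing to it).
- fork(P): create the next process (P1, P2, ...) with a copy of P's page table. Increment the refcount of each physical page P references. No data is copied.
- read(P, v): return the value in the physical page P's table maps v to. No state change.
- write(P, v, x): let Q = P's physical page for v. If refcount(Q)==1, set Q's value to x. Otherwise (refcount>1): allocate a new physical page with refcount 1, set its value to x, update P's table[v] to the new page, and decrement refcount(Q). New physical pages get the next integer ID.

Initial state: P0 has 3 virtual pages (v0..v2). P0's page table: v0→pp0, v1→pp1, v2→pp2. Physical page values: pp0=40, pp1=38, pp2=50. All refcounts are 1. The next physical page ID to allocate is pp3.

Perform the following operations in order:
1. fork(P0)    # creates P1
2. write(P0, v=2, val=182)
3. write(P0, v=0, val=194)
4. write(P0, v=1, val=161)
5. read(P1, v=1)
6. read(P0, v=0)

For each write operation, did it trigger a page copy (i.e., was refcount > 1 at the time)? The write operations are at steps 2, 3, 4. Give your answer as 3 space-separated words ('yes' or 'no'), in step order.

Op 1: fork(P0) -> P1. 3 ppages; refcounts: pp0:2 pp1:2 pp2:2
Op 2: write(P0, v2, 182). refcount(pp2)=2>1 -> COPY to pp3. 4 ppages; refcounts: pp0:2 pp1:2 pp2:1 pp3:1
Op 3: write(P0, v0, 194). refcount(pp0)=2>1 -> COPY to pp4. 5 ppages; refcounts: pp0:1 pp1:2 pp2:1 pp3:1 pp4:1
Op 4: write(P0, v1, 161). refcount(pp1)=2>1 -> COPY to pp5. 6 ppages; refcounts: pp0:1 pp1:1 pp2:1 pp3:1 pp4:1 pp5:1
Op 5: read(P1, v1) -> 38. No state change.
Op 6: read(P0, v0) -> 194. No state change.

yes yes yes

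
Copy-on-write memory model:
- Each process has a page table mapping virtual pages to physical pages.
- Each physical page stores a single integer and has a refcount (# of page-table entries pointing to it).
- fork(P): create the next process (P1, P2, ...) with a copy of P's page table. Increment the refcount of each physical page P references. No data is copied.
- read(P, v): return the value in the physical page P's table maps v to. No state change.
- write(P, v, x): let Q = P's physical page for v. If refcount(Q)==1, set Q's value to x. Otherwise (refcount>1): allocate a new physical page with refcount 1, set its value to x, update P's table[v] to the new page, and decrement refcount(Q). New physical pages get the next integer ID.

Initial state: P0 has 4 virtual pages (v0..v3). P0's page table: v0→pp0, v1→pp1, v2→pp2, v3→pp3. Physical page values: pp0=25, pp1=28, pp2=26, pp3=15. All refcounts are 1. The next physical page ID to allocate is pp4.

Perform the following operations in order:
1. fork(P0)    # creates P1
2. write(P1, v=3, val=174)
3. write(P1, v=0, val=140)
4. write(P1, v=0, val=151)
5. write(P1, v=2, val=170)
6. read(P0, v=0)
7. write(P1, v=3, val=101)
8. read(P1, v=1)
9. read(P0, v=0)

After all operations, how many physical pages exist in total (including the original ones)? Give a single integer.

Answer: 7

Derivation:
Op 1: fork(P0) -> P1. 4 ppages; refcounts: pp0:2 pp1:2 pp2:2 pp3:2
Op 2: write(P1, v3, 174). refcount(pp3)=2>1 -> COPY to pp4. 5 ppages; refcounts: pp0:2 pp1:2 pp2:2 pp3:1 pp4:1
Op 3: write(P1, v0, 140). refcount(pp0)=2>1 -> COPY to pp5. 6 ppages; refcounts: pp0:1 pp1:2 pp2:2 pp3:1 pp4:1 pp5:1
Op 4: write(P1, v0, 151). refcount(pp5)=1 -> write in place. 6 ppages; refcounts: pp0:1 pp1:2 pp2:2 pp3:1 pp4:1 pp5:1
Op 5: write(P1, v2, 170). refcount(pp2)=2>1 -> COPY to pp6. 7 ppages; refcounts: pp0:1 pp1:2 pp2:1 pp3:1 pp4:1 pp5:1 pp6:1
Op 6: read(P0, v0) -> 25. No state change.
Op 7: write(P1, v3, 101). refcount(pp4)=1 -> write in place. 7 ppages; refcounts: pp0:1 pp1:2 pp2:1 pp3:1 pp4:1 pp5:1 pp6:1
Op 8: read(P1, v1) -> 28. No state change.
Op 9: read(P0, v0) -> 25. No state change.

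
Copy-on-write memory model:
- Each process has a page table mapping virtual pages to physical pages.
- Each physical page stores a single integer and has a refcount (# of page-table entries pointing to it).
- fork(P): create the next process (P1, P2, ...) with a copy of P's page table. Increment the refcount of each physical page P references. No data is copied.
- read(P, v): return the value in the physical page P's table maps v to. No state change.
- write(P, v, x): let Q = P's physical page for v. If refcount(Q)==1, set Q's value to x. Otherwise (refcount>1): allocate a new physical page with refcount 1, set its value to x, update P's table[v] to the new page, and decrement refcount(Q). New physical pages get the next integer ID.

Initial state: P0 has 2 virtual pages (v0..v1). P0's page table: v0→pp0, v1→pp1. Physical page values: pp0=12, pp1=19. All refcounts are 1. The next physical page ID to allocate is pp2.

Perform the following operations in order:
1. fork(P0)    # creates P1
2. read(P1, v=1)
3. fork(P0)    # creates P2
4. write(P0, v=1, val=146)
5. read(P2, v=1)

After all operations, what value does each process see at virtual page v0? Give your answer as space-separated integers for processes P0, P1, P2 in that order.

Answer: 12 12 12

Derivation:
Op 1: fork(P0) -> P1. 2 ppages; refcounts: pp0:2 pp1:2
Op 2: read(P1, v1) -> 19. No state change.
Op 3: fork(P0) -> P2. 2 ppages; refcounts: pp0:3 pp1:3
Op 4: write(P0, v1, 146). refcount(pp1)=3>1 -> COPY to pp2. 3 ppages; refcounts: pp0:3 pp1:2 pp2:1
Op 5: read(P2, v1) -> 19. No state change.
P0: v0 -> pp0 = 12
P1: v0 -> pp0 = 12
P2: v0 -> pp0 = 12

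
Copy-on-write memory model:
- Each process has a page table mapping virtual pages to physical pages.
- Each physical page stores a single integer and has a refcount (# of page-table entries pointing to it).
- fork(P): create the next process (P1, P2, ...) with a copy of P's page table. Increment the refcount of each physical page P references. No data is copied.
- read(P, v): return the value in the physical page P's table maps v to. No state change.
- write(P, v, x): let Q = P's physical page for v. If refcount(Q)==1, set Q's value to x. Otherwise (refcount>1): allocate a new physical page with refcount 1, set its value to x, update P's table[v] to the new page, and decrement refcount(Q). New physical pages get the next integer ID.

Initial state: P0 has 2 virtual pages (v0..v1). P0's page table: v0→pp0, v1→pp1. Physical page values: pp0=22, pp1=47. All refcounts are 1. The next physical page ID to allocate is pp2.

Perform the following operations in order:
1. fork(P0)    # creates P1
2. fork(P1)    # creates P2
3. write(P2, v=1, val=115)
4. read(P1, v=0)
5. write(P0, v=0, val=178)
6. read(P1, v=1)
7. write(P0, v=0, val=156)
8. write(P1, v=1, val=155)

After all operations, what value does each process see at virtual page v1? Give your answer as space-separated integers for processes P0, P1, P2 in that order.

Answer: 47 155 115

Derivation:
Op 1: fork(P0) -> P1. 2 ppages; refcounts: pp0:2 pp1:2
Op 2: fork(P1) -> P2. 2 ppages; refcounts: pp0:3 pp1:3
Op 3: write(P2, v1, 115). refcount(pp1)=3>1 -> COPY to pp2. 3 ppages; refcounts: pp0:3 pp1:2 pp2:1
Op 4: read(P1, v0) -> 22. No state change.
Op 5: write(P0, v0, 178). refcount(pp0)=3>1 -> COPY to pp3. 4 ppages; refcounts: pp0:2 pp1:2 pp2:1 pp3:1
Op 6: read(P1, v1) -> 47. No state change.
Op 7: write(P0, v0, 156). refcount(pp3)=1 -> write in place. 4 ppages; refcounts: pp0:2 pp1:2 pp2:1 pp3:1
Op 8: write(P1, v1, 155). refcount(pp1)=2>1 -> COPY to pp4. 5 ppages; refcounts: pp0:2 pp1:1 pp2:1 pp3:1 pp4:1
P0: v1 -> pp1 = 47
P1: v1 -> pp4 = 155
P2: v1 -> pp2 = 115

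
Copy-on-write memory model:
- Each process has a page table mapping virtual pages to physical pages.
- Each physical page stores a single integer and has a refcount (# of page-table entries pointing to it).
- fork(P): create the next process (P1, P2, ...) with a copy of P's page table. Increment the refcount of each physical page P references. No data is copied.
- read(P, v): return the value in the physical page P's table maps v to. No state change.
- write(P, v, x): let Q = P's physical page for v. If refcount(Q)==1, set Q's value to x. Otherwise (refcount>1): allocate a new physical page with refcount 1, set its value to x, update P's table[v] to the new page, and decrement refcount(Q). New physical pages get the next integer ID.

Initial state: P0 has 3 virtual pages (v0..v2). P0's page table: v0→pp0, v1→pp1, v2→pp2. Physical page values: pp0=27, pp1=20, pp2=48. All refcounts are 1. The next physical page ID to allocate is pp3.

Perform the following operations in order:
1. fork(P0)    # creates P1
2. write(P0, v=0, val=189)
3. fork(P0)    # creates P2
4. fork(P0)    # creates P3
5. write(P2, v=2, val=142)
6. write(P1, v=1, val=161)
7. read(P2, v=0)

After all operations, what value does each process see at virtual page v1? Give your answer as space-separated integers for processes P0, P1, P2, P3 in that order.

Answer: 20 161 20 20

Derivation:
Op 1: fork(P0) -> P1. 3 ppages; refcounts: pp0:2 pp1:2 pp2:2
Op 2: write(P0, v0, 189). refcount(pp0)=2>1 -> COPY to pp3. 4 ppages; refcounts: pp0:1 pp1:2 pp2:2 pp3:1
Op 3: fork(P0) -> P2. 4 ppages; refcounts: pp0:1 pp1:3 pp2:3 pp3:2
Op 4: fork(P0) -> P3. 4 ppages; refcounts: pp0:1 pp1:4 pp2:4 pp3:3
Op 5: write(P2, v2, 142). refcount(pp2)=4>1 -> COPY to pp4. 5 ppages; refcounts: pp0:1 pp1:4 pp2:3 pp3:3 pp4:1
Op 6: write(P1, v1, 161). refcount(pp1)=4>1 -> COPY to pp5. 6 ppages; refcounts: pp0:1 pp1:3 pp2:3 pp3:3 pp4:1 pp5:1
Op 7: read(P2, v0) -> 189. No state change.
P0: v1 -> pp1 = 20
P1: v1 -> pp5 = 161
P2: v1 -> pp1 = 20
P3: v1 -> pp1 = 20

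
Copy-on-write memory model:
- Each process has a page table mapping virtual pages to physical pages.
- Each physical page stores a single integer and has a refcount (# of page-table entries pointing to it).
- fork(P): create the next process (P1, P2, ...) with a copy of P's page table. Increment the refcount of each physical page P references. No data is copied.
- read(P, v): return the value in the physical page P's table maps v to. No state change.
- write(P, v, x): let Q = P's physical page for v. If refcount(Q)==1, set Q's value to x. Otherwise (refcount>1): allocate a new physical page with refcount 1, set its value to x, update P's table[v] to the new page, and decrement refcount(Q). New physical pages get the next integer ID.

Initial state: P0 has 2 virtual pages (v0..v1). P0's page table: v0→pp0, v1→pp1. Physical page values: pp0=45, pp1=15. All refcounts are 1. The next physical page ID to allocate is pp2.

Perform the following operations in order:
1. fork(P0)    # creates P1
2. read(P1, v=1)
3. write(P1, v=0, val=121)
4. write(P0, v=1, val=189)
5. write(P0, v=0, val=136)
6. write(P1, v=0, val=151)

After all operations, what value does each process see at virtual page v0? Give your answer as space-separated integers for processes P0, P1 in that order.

Answer: 136 151

Derivation:
Op 1: fork(P0) -> P1. 2 ppages; refcounts: pp0:2 pp1:2
Op 2: read(P1, v1) -> 15. No state change.
Op 3: write(P1, v0, 121). refcount(pp0)=2>1 -> COPY to pp2. 3 ppages; refcounts: pp0:1 pp1:2 pp2:1
Op 4: write(P0, v1, 189). refcount(pp1)=2>1 -> COPY to pp3. 4 ppages; refcounts: pp0:1 pp1:1 pp2:1 pp3:1
Op 5: write(P0, v0, 136). refcount(pp0)=1 -> write in place. 4 ppages; refcounts: pp0:1 pp1:1 pp2:1 pp3:1
Op 6: write(P1, v0, 151). refcount(pp2)=1 -> write in place. 4 ppages; refcounts: pp0:1 pp1:1 pp2:1 pp3:1
P0: v0 -> pp0 = 136
P1: v0 -> pp2 = 151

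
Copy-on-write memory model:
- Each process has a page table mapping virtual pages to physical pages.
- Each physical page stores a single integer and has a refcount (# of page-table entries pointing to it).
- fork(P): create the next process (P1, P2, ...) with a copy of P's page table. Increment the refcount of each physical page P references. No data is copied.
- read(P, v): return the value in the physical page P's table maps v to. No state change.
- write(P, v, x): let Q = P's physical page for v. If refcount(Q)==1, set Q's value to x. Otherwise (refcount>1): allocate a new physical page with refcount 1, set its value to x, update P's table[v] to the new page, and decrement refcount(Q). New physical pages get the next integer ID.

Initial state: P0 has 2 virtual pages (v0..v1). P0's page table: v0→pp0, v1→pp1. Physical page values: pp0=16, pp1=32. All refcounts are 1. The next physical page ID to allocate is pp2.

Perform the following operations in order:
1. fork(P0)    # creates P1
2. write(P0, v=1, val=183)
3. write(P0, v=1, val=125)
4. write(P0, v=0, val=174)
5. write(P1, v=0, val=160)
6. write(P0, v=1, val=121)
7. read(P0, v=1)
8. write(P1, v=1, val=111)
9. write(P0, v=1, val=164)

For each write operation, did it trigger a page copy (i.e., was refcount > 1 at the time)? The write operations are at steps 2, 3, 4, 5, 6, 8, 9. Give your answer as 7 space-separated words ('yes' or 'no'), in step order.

Op 1: fork(P0) -> P1. 2 ppages; refcounts: pp0:2 pp1:2
Op 2: write(P0, v1, 183). refcount(pp1)=2>1 -> COPY to pp2. 3 ppages; refcounts: pp0:2 pp1:1 pp2:1
Op 3: write(P0, v1, 125). refcount(pp2)=1 -> write in place. 3 ppages; refcounts: pp0:2 pp1:1 pp2:1
Op 4: write(P0, v0, 174). refcount(pp0)=2>1 -> COPY to pp3. 4 ppages; refcounts: pp0:1 pp1:1 pp2:1 pp3:1
Op 5: write(P1, v0, 160). refcount(pp0)=1 -> write in place. 4 ppages; refcounts: pp0:1 pp1:1 pp2:1 pp3:1
Op 6: write(P0, v1, 121). refcount(pp2)=1 -> write in place. 4 ppages; refcounts: pp0:1 pp1:1 pp2:1 pp3:1
Op 7: read(P0, v1) -> 121. No state change.
Op 8: write(P1, v1, 111). refcount(pp1)=1 -> write in place. 4 ppages; refcounts: pp0:1 pp1:1 pp2:1 pp3:1
Op 9: write(P0, v1, 164). refcount(pp2)=1 -> write in place. 4 ppages; refcounts: pp0:1 pp1:1 pp2:1 pp3:1

yes no yes no no no no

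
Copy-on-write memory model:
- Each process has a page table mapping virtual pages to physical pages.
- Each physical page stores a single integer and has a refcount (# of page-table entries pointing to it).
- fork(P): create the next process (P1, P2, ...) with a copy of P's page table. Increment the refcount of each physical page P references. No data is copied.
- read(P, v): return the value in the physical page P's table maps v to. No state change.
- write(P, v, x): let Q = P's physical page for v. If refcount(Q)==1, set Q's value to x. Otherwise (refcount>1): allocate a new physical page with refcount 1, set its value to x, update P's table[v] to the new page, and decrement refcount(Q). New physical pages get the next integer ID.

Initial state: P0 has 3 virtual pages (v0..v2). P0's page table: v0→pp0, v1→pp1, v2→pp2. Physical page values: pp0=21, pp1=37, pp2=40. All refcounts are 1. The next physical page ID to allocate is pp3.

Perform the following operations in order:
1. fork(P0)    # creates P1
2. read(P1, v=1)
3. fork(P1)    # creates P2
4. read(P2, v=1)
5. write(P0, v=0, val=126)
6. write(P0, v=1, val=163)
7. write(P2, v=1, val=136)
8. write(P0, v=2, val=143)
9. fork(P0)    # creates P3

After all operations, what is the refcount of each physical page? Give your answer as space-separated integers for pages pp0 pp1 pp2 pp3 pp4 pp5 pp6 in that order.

Op 1: fork(P0) -> P1. 3 ppages; refcounts: pp0:2 pp1:2 pp2:2
Op 2: read(P1, v1) -> 37. No state change.
Op 3: fork(P1) -> P2. 3 ppages; refcounts: pp0:3 pp1:3 pp2:3
Op 4: read(P2, v1) -> 37. No state change.
Op 5: write(P0, v0, 126). refcount(pp0)=3>1 -> COPY to pp3. 4 ppages; refcounts: pp0:2 pp1:3 pp2:3 pp3:1
Op 6: write(P0, v1, 163). refcount(pp1)=3>1 -> COPY to pp4. 5 ppages; refcounts: pp0:2 pp1:2 pp2:3 pp3:1 pp4:1
Op 7: write(P2, v1, 136). refcount(pp1)=2>1 -> COPY to pp5. 6 ppages; refcounts: pp0:2 pp1:1 pp2:3 pp3:1 pp4:1 pp5:1
Op 8: write(P0, v2, 143). refcount(pp2)=3>1 -> COPY to pp6. 7 ppages; refcounts: pp0:2 pp1:1 pp2:2 pp3:1 pp4:1 pp5:1 pp6:1
Op 9: fork(P0) -> P3. 7 ppages; refcounts: pp0:2 pp1:1 pp2:2 pp3:2 pp4:2 pp5:1 pp6:2

Answer: 2 1 2 2 2 1 2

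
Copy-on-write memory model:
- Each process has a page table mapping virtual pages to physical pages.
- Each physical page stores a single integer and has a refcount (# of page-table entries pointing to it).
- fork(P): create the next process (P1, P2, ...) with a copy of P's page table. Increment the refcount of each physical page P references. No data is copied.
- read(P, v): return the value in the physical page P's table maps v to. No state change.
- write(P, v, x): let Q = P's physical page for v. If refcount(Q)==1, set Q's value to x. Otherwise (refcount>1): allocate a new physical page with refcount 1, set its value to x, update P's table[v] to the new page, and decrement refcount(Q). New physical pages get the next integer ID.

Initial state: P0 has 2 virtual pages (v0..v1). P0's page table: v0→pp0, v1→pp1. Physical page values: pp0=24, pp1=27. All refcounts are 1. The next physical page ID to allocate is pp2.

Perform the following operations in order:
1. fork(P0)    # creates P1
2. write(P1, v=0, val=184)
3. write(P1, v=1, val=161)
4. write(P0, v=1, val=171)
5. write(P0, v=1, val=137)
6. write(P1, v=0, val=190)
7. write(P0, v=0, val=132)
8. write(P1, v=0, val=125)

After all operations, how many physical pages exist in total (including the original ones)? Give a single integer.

Answer: 4

Derivation:
Op 1: fork(P0) -> P1. 2 ppages; refcounts: pp0:2 pp1:2
Op 2: write(P1, v0, 184). refcount(pp0)=2>1 -> COPY to pp2. 3 ppages; refcounts: pp0:1 pp1:2 pp2:1
Op 3: write(P1, v1, 161). refcount(pp1)=2>1 -> COPY to pp3. 4 ppages; refcounts: pp0:1 pp1:1 pp2:1 pp3:1
Op 4: write(P0, v1, 171). refcount(pp1)=1 -> write in place. 4 ppages; refcounts: pp0:1 pp1:1 pp2:1 pp3:1
Op 5: write(P0, v1, 137). refcount(pp1)=1 -> write in place. 4 ppages; refcounts: pp0:1 pp1:1 pp2:1 pp3:1
Op 6: write(P1, v0, 190). refcount(pp2)=1 -> write in place. 4 ppages; refcounts: pp0:1 pp1:1 pp2:1 pp3:1
Op 7: write(P0, v0, 132). refcount(pp0)=1 -> write in place. 4 ppages; refcounts: pp0:1 pp1:1 pp2:1 pp3:1
Op 8: write(P1, v0, 125). refcount(pp2)=1 -> write in place. 4 ppages; refcounts: pp0:1 pp1:1 pp2:1 pp3:1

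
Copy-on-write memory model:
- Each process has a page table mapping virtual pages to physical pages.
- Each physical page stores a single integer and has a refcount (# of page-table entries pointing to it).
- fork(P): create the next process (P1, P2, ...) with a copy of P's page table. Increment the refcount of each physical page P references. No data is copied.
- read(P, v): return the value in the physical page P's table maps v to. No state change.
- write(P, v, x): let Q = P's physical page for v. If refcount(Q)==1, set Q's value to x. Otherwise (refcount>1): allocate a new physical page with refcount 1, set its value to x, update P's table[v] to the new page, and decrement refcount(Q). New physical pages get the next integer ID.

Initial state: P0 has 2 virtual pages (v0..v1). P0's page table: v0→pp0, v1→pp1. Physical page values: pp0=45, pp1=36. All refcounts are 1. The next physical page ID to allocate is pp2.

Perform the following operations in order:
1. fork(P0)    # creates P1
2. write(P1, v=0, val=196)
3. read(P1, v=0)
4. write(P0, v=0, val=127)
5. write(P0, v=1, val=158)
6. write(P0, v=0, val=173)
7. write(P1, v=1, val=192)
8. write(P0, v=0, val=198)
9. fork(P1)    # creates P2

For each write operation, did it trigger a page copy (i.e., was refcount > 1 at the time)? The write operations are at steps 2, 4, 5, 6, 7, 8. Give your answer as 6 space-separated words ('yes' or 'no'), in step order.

Op 1: fork(P0) -> P1. 2 ppages; refcounts: pp0:2 pp1:2
Op 2: write(P1, v0, 196). refcount(pp0)=2>1 -> COPY to pp2. 3 ppages; refcounts: pp0:1 pp1:2 pp2:1
Op 3: read(P1, v0) -> 196. No state change.
Op 4: write(P0, v0, 127). refcount(pp0)=1 -> write in place. 3 ppages; refcounts: pp0:1 pp1:2 pp2:1
Op 5: write(P0, v1, 158). refcount(pp1)=2>1 -> COPY to pp3. 4 ppages; refcounts: pp0:1 pp1:1 pp2:1 pp3:1
Op 6: write(P0, v0, 173). refcount(pp0)=1 -> write in place. 4 ppages; refcounts: pp0:1 pp1:1 pp2:1 pp3:1
Op 7: write(P1, v1, 192). refcount(pp1)=1 -> write in place. 4 ppages; refcounts: pp0:1 pp1:1 pp2:1 pp3:1
Op 8: write(P0, v0, 198). refcount(pp0)=1 -> write in place. 4 ppages; refcounts: pp0:1 pp1:1 pp2:1 pp3:1
Op 9: fork(P1) -> P2. 4 ppages; refcounts: pp0:1 pp1:2 pp2:2 pp3:1

yes no yes no no no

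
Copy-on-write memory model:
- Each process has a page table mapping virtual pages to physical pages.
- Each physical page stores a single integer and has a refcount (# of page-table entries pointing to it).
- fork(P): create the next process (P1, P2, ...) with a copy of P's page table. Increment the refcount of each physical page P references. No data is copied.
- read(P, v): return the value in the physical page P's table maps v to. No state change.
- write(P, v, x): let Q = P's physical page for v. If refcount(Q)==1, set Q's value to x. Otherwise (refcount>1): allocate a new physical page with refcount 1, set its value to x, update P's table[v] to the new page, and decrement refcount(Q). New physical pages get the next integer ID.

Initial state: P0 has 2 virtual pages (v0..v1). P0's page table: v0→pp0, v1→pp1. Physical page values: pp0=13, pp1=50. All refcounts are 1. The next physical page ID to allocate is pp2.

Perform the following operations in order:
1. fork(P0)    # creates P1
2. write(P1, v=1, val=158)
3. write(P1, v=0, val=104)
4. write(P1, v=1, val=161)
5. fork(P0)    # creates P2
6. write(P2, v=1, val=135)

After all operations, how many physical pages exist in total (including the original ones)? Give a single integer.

Answer: 5

Derivation:
Op 1: fork(P0) -> P1. 2 ppages; refcounts: pp0:2 pp1:2
Op 2: write(P1, v1, 158). refcount(pp1)=2>1 -> COPY to pp2. 3 ppages; refcounts: pp0:2 pp1:1 pp2:1
Op 3: write(P1, v0, 104). refcount(pp0)=2>1 -> COPY to pp3. 4 ppages; refcounts: pp0:1 pp1:1 pp2:1 pp3:1
Op 4: write(P1, v1, 161). refcount(pp2)=1 -> write in place. 4 ppages; refcounts: pp0:1 pp1:1 pp2:1 pp3:1
Op 5: fork(P0) -> P2. 4 ppages; refcounts: pp0:2 pp1:2 pp2:1 pp3:1
Op 6: write(P2, v1, 135). refcount(pp1)=2>1 -> COPY to pp4. 5 ppages; refcounts: pp0:2 pp1:1 pp2:1 pp3:1 pp4:1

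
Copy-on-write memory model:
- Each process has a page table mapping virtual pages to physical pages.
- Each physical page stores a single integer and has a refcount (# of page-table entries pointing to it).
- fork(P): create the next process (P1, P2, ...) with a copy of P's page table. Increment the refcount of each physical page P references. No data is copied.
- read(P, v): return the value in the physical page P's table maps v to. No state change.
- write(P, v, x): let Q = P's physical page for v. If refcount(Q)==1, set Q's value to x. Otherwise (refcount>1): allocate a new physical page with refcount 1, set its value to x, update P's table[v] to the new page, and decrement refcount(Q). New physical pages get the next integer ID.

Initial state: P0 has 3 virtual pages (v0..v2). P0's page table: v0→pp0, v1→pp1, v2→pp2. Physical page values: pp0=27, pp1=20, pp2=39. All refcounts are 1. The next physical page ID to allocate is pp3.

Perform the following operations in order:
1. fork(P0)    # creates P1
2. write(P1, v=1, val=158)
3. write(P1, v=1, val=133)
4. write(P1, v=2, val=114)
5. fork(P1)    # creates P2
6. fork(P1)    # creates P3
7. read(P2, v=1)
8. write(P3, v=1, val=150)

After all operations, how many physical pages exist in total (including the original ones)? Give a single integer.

Answer: 6

Derivation:
Op 1: fork(P0) -> P1. 3 ppages; refcounts: pp0:2 pp1:2 pp2:2
Op 2: write(P1, v1, 158). refcount(pp1)=2>1 -> COPY to pp3. 4 ppages; refcounts: pp0:2 pp1:1 pp2:2 pp3:1
Op 3: write(P1, v1, 133). refcount(pp3)=1 -> write in place. 4 ppages; refcounts: pp0:2 pp1:1 pp2:2 pp3:1
Op 4: write(P1, v2, 114). refcount(pp2)=2>1 -> COPY to pp4. 5 ppages; refcounts: pp0:2 pp1:1 pp2:1 pp3:1 pp4:1
Op 5: fork(P1) -> P2. 5 ppages; refcounts: pp0:3 pp1:1 pp2:1 pp3:2 pp4:2
Op 6: fork(P1) -> P3. 5 ppages; refcounts: pp0:4 pp1:1 pp2:1 pp3:3 pp4:3
Op 7: read(P2, v1) -> 133. No state change.
Op 8: write(P3, v1, 150). refcount(pp3)=3>1 -> COPY to pp5. 6 ppages; refcounts: pp0:4 pp1:1 pp2:1 pp3:2 pp4:3 pp5:1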